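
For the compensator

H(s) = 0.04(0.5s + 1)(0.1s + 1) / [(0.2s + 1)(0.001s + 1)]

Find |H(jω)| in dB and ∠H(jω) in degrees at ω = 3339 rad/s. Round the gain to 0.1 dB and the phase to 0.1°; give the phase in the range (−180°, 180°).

At ω = 3339 rad/s:
zero (1 + j3339·0.5) = 1 + j1669.5 → |·| ≈ 1669.5, ∠ ≈ 89.97°
zero (1 + j3339·0.1) = 1 + j333.9 → |·| ≈ 333.9, ∠ ≈ 89.83°
pole (1 + j3339·0.2) = 1 + j667.8 → |·| ≈ 667.8, ∠ ≈ 89.91°
pole (1 + j3339·0.001) = 1 + j3.339 → |·| ≈ 3.4855, ∠ ≈ 73.33°
|H| = 0.04 · 1669.5 · 333.9 / (667.8 · 3.4855) ≈ 9.5797
Gain = 20 log₁₀(9.5797) ≈ 19.63 dB
∠H = (89.97° + 89.83°) − (89.91° + 73.33°) = 16.56°

19.6 dB, 16.6°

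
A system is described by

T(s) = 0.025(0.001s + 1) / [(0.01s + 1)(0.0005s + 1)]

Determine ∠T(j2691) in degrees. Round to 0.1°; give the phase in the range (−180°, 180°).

At ω = 2691 rad/s:
zero (1 + j2691·0.001) = 1 + j2.691 → |·| ≈ 2.8708, ∠ ≈ 69.61°
pole (1 + j2691·0.01) = 1 + j26.91 → |·| ≈ 26.929, ∠ ≈ 87.87°
pole (1 + j2691·0.0005) = 1 + j1.3455 → |·| ≈ 1.6764, ∠ ≈ 53.38°
∠T = (69.61°) − (87.87° + 53.38°) = -71.64°

-71.6°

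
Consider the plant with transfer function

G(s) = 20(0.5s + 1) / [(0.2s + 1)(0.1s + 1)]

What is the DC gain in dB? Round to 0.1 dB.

26.0 dB

G(0) = 20 · 1 / 1 = 20
20 log₁₀(20) ≈ 26.02 dB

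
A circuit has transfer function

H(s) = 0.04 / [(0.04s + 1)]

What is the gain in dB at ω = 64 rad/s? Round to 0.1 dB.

At ω = 64 rad/s:
pole (1 + j64·0.04) = 1 + j2.56 → |·| ≈ 2.7484, ∠ ≈ 68.66°
|H| = 0.04 · 1 / (2.7484) ≈ 0.014554
Gain = 20 log₁₀(0.014554) ≈ -36.74 dB

-36.7 dB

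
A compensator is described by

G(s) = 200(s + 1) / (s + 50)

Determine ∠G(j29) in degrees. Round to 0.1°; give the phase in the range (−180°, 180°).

At s = jω = j29:
zero (s+1): 1 + j29 → |·| = √(1²+29²) = √842 ≈ 29.017, ∠ = arctan(29/1) ≈ 88.03°
pole (s+50): 50 + j29 → |·| = √(50²+29²) = √3341 ≈ 57.801, ∠ = arctan(29/50) ≈ 30.11°
∠G = 88.03° − 30.11° = 57.92°

57.9°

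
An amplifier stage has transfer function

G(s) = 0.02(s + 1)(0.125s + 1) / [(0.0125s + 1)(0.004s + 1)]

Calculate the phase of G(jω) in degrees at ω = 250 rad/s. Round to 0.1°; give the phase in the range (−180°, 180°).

60.7°

At ω = 250 rad/s:
zero (1 + j250·1) = 1 + j250 → |·| ≈ 250, ∠ ≈ 89.77°
zero (1 + j250·0.125) = 1 + j31.25 → |·| ≈ 31.266, ∠ ≈ 88.17°
pole (1 + j250·0.0125) = 1 + j3.125 → |·| ≈ 3.2811, ∠ ≈ 72.26°
pole (1 + j250·0.004) = 1 + j1 → |·| ≈ 1.4142, ∠ ≈ 45.00°
∠G = (89.77° + 88.17°) − (72.26° + 45.00°) = 60.68°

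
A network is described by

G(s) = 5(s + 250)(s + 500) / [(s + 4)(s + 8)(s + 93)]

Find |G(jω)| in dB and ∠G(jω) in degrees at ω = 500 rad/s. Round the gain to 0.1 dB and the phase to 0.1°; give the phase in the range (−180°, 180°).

At s = jω = j500:
zero (s+250): 250 + j500 → |·| = √(250²+500²) = √312500 ≈ 559.02, ∠ = arctan(500/250) ≈ 63.43°
zero (s+500): 500 + j500 → |·| = √(500²+500²) = √500000 ≈ 707.11, ∠ = arctan(500/500) ≈ 45.00°
pole (s+4): 4 + j500 → |·| = √(4²+500²) = √250016 ≈ 500.02, ∠ = arctan(500/4) ≈ 89.54°
pole (s+8): 8 + j500 → |·| = √(8²+500²) = √250064 ≈ 500.06, ∠ = arctan(500/8) ≈ 89.08°
pole (s+93): 93 + j500 → |·| = √(93²+500²) = √258649 ≈ 508.58, ∠ = arctan(500/93) ≈ 79.46°
|G| = 5 · 3.9529e+05 / 1.2717e+08 ≈ 0.015542
Gain = 20 log₁₀(0.015542) ≈ -36.17 dB
∠G = 108.43° − 258.08° = -149.65°

-36.2 dB, -149.7°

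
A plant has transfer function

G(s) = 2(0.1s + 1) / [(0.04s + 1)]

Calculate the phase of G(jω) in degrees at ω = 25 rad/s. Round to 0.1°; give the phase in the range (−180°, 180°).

23.2°

At ω = 25 rad/s:
zero (1 + j25·0.1) = 1 + j2.5 → |·| ≈ 2.6926, ∠ ≈ 68.20°
pole (1 + j25·0.04) = 1 + j1 → |·| ≈ 1.4142, ∠ ≈ 45.00°
∠G = (68.20°) − (45.00°) = 23.20°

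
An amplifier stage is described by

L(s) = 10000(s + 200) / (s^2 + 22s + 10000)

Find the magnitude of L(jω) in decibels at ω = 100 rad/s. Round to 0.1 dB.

At s = jω = j100:
zero (s+200): 200 + j100 → |·| = √(200²+100²) = √50000 ≈ 223.61, ∠ = arctan(100/200) ≈ 26.57°
quadratic: (j100)² + 22·j100 + 10000 = 0 + j2200 → |·| ≈ 2200, ∠ ≈ 90.00°
|L| = 10000 · 223.61 / 2200 ≈ 1016.4
Gain = 20 log₁₀(1016.4) ≈ 60.14 dB

60.1 dB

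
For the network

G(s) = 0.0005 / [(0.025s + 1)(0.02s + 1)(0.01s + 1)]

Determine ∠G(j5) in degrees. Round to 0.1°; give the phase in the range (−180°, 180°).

-15.7°

At ω = 5 rad/s:
pole (1 + j5·0.025) = 1 + j0.125 → |·| ≈ 1.0078, ∠ ≈ 7.13°
pole (1 + j5·0.02) = 1 + j0.1 → |·| ≈ 1.005, ∠ ≈ 5.71°
pole (1 + j5·0.01) = 1 + j0.05 → |·| ≈ 1.0012, ∠ ≈ 2.86°
∠G = (0°) − (7.13° + 5.71° + 2.86°) = -15.70°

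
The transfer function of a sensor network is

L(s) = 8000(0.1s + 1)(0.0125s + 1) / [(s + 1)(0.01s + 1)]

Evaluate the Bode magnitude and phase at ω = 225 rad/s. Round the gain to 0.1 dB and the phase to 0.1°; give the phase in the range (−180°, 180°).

At ω = 225 rad/s:
zero (1 + j225·0.1) = 1 + j22.5 → |·| ≈ 22.522, ∠ ≈ 87.46°
zero (1 + j225·0.0125) = 1 + j2.8125 → |·| ≈ 2.985, ∠ ≈ 70.43°
pole (1 + j225·1) = 1 + j225 → |·| ≈ 225, ∠ ≈ 89.75°
pole (1 + j225·0.01) = 1 + j2.25 → |·| ≈ 2.4622, ∠ ≈ 66.04°
|L| = 8000 · 22.522 · 2.985 / (225 · 2.4622) ≈ 970.81
Gain = 20 log₁₀(970.81) ≈ 59.74 dB
∠L = (87.46° + 70.43°) − (89.75° + 66.04°) = 2.10°

59.7 dB, 2.1°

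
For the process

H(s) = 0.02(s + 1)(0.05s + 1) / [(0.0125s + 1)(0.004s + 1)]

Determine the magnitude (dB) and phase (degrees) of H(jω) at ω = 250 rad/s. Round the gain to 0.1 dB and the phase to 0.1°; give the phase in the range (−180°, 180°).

At ω = 250 rad/s:
zero (1 + j250·1) = 1 + j250 → |·| ≈ 250, ∠ ≈ 89.77°
zero (1 + j250·0.05) = 1 + j12.5 → |·| ≈ 12.54, ∠ ≈ 85.43°
pole (1 + j250·0.0125) = 1 + j3.125 → |·| ≈ 3.2811, ∠ ≈ 72.26°
pole (1 + j250·0.004) = 1 + j1 → |·| ≈ 1.4142, ∠ ≈ 45.00°
|H| = 0.02 · 250 · 12.54 / (3.2811 · 1.4142) ≈ 13.513
Gain = 20 log₁₀(13.513) ≈ 22.62 dB
∠H = (89.77° + 85.43°) − (72.26° + 45.00°) = 57.94°

22.6 dB, 57.9°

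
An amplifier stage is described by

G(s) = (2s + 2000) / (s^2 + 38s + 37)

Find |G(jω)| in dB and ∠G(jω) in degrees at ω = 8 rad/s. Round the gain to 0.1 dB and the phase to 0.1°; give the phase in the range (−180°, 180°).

Substitute s = j8:
Numerator: 2(j8) + 2000 = 2000 + j16
Denominator: (j8)^2 + 38(j8) + 37 = -27 + j304
|N| = √(2000² + 16²) ≈ 2000.1, ∠N ≈ 0.46°
|D| = √(27² + 304²) ≈ 305.2, ∠D ≈ 95.08°
|G| = 2000.1 / 305.2 ≈ 6.5534
Gain = 20 log₁₀(6.5534) ≈ 16.33 dB
∠G = 0.46° − 95.08° = -94.62°

16.3 dB, -94.6°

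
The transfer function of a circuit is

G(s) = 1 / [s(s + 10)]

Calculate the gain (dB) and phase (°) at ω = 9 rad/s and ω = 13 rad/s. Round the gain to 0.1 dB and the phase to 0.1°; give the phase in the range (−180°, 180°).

At s = jω = j9:
pole (s+10): 10 + j9 → |·| = √(10²+9²) = √181 ≈ 13.454, ∠ = arctan(9/10) ≈ 41.99°
pole at origin: |s| = 9, ∠ = 90.00° (in denominator)
|G| = 1 / 121.09 ≈ 0.0082583
Gain = 20 log₁₀(0.0082583) ≈ -41.66 dB
∠G = 0.00° − 131.99° = -131.99°

At s = jω = j13:
pole (s+10): 10 + j13 → |·| = √(10²+13²) = √269 ≈ 16.401, ∠ = arctan(13/10) ≈ 52.43°
pole at origin: |s| = 13, ∠ = 90.00° (in denominator)
|G| = 1 / 213.21 ≈ 0.0046902
Gain = 20 log₁₀(0.0046902) ≈ -46.58 dB
∠G = 0.00° − 142.43° = -142.43°

ω = 9: -41.7 dB, -132.0°; ω = 13: -46.6 dB, -142.4°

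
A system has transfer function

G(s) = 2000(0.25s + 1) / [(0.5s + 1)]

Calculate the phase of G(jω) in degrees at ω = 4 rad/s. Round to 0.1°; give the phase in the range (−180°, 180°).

At ω = 4 rad/s:
zero (1 + j4·0.25) = 1 + j1 → |·| ≈ 1.4142, ∠ ≈ 45.00°
pole (1 + j4·0.5) = 1 + j2 → |·| ≈ 2.2361, ∠ ≈ 63.43°
∠G = (45.00°) − (63.43°) = -18.43°

-18.4°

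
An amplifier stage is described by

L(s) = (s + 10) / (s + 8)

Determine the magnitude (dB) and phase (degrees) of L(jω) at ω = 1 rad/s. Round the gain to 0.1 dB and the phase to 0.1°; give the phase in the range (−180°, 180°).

1.9 dB, -1.4°

At s = jω = j1:
zero (s+10): 10 + j1 → |·| = √(10²+1²) = √101 ≈ 10.05, ∠ = arctan(1/10) ≈ 5.71°
pole (s+8): 8 + j1 → |·| = √(8²+1²) = √65 ≈ 8.0623, ∠ = arctan(1/8) ≈ 7.13°
|L| = 1 · 10.05 / 8.0623 ≈ 1.2465
Gain = 20 log₁₀(1.2465) ≈ 1.91 dB
∠L = 5.71° − 7.13° = -1.42°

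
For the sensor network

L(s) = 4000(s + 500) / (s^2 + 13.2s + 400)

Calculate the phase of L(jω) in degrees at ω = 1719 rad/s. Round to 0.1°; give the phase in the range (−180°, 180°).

At s = jω = j1719:
zero (s+500): 500 + j1719 → |·| = √(500²+1719²) = √3204961 ≈ 1790.2, ∠ = arctan(1719/500) ≈ 73.78°
quadratic: (j1719)² + 13.2·j1719 + 400 = -2954561 + j22690.8 → |·| ≈ 2.9546e+06, ∠ ≈ 179.56°
∠L = 73.78° − 179.56° = -105.78°

-105.8°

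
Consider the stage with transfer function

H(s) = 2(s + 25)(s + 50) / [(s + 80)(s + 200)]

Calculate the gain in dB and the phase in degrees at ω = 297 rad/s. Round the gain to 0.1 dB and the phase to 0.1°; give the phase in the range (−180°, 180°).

At s = jω = j297:
zero (s+25): 25 + j297 → |·| = √(25²+297²) = √88834 ≈ 298.05, ∠ = arctan(297/25) ≈ 85.19°
zero (s+50): 50 + j297 → |·| = √(50²+297²) = √90709 ≈ 301.18, ∠ = arctan(297/50) ≈ 80.44°
pole (s+80): 80 + j297 → |·| = √(80²+297²) = √94609 ≈ 307.59, ∠ = arctan(297/80) ≈ 74.92°
pole (s+200): 200 + j297 → |·| = √(200²+297²) = √128209 ≈ 358.06, ∠ = arctan(297/200) ≈ 56.04°
|H| = 2 · 89767 / 1.1014e+05 ≈ 1.6301
Gain = 20 log₁₀(1.6301) ≈ 4.24 dB
∠H = 165.63° − 130.96° = 34.67°

4.2 dB, 34.7°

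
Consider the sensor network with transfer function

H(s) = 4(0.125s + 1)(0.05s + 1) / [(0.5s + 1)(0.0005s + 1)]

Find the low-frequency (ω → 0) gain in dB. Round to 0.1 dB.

12.0 dB

H(0) = 4 · 1 / 1 = 4
20 log₁₀(4) ≈ 12.04 dB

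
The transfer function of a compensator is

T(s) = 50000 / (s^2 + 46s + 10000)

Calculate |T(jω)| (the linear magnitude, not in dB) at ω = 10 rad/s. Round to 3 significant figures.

5.05

At s = jω = j10:
quadratic: (j10)² + 46·j10 + 10000 = 9900 + j460 → |·| ≈ 9910.7, ∠ ≈ 2.66°
|T| = 50000 / 9910.7 ≈ 5.0451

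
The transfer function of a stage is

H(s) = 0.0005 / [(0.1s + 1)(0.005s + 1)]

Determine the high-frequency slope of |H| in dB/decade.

Each pole contributes −20 dB/decade at high frequency; each zero contributes +20 dB/decade.
Net: 0 zero(s) − 2 pole(s) → -40 dB/decade.

-40 dB/decade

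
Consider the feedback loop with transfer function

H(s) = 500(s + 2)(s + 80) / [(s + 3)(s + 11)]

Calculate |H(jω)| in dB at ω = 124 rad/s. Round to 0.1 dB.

55.5 dB

At s = jω = j124:
zero (s+2): 2 + j124 → |·| = √(2²+124²) = √15380 ≈ 124.02, ∠ = arctan(124/2) ≈ 89.08°
zero (s+80): 80 + j124 → |·| = √(80²+124²) = √21776 ≈ 147.57, ∠ = arctan(124/80) ≈ 57.17°
pole (s+3): 3 + j124 → |·| = √(3²+124²) = √15385 ≈ 124.04, ∠ = arctan(124/3) ≈ 88.61°
pole (s+11): 11 + j124 → |·| = √(11²+124²) = √15497 ≈ 124.49, ∠ = arctan(124/11) ≈ 84.93°
|H| = 500 · 18302 / 15442 ≈ 592.6
Gain = 20 log₁₀(592.6) ≈ 55.46 dB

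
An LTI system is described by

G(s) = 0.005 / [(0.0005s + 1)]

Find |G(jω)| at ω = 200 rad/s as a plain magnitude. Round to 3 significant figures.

At ω = 200 rad/s:
pole (1 + j200·0.0005) = 1 + j0.1 → |·| ≈ 1.005, ∠ ≈ 5.71°
|G| = 0.005 · 1 / (1.005) ≈ 0.0049751

0.00498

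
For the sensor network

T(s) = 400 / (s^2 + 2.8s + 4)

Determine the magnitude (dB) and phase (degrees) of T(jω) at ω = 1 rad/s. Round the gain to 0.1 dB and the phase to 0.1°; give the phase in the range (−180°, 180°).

39.8 dB, -43.0°

At s = jω = j1:
quadratic: (j1)² + 2.8·j1 + 4 = 3 + j2.8 → |·| ≈ 4.1037, ∠ ≈ 43.03°
|T| = 400 / 4.1037 ≈ 97.473
Gain = 20 log₁₀(97.473) ≈ 39.78 dB
∠T = 0.00° − 43.03° = -43.03°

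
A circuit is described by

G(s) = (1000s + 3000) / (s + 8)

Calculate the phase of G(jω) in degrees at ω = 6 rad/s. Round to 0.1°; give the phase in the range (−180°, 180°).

26.6°

Substitute s = j6:
Numerator: 1000(j6) + 3000 = 3000 + j6000
Denominator: (j6) + 8 = 8 + j6
|N| = √(3000² + 6000²) ≈ 6708.2, ∠N ≈ 63.43°
|D| = √(8² + 6²) ≈ 10, ∠D ≈ 36.87°
∠G = 63.43° − 36.87° = 26.56°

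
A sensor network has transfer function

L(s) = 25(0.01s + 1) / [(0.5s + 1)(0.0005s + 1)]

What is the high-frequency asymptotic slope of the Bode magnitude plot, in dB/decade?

Each pole contributes −20 dB/decade at high frequency; each zero contributes +20 dB/decade.
Net: 1 zero(s) − 2 pole(s) → -20 dB/decade.

-20 dB/decade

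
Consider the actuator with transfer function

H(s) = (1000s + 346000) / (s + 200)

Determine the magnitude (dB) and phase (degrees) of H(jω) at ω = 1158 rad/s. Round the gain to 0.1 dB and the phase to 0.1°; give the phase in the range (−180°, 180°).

Substitute s = j1158:
Numerator: 1000(j1158) + 346000 = 346000 + j1158000
Denominator: (j1158) + 200 = 200 + j1158
|N| = √(346000² + 1158000²) ≈ 1.2086e+06, ∠N ≈ 73.36°
|D| = √(200² + 1158²) ≈ 1175.1, ∠D ≈ 80.20°
|H| = 1.2086e+06 / 1175.1 ≈ 1028.5
Gain = 20 log₁₀(1028.5) ≈ 60.24 dB
∠H = 73.36° − 80.20° = -6.84°

60.2 dB, -6.8°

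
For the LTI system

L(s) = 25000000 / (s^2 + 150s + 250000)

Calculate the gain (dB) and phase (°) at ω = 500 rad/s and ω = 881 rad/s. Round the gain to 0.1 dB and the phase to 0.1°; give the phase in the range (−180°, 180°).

At s = jω = j500:
quadratic: (j500)² + 150·j500 + 250000 = 0 + j75000 → |·| ≈ 75000, ∠ ≈ 90.00°
|L| = 25000000 / 75000 ≈ 333.33
Gain = 20 log₁₀(333.33) ≈ 50.46 dB
∠L = 0.00° − 90.00° = -90.00°

At s = jω = j881:
quadratic: (j881)² + 150·j881 + 250000 = -526161 + j132150 → |·| ≈ 5.425e+05, ∠ ≈ 165.90°
|L| = 25000000 / 5.425e+05 ≈ 46.083
Gain = 20 log₁₀(46.083) ≈ 33.27 dB
∠L = 0.00° − 165.90° = -165.90°

ω = 500: 50.5 dB, -90.0°; ω = 881: 33.3 dB, -165.9°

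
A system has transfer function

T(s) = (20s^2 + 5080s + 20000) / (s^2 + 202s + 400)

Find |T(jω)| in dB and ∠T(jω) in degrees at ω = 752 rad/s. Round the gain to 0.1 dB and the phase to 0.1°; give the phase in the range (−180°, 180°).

Substitute s = j752:
Numerator: 20(j752)^2 + 5080(j752) + 20000 = -11290080 + j3820160
Denominator: (j752)^2 + 202(j752) + 400 = -565104 + j151904
|N| = √(11290080² + 3820160²) ≈ 1.1919e+07, ∠N ≈ 161.31°
|D| = √(565104² + 151904²) ≈ 5.8516e+05, ∠D ≈ 164.95°
|T| = 1.1919e+07 / 5.8516e+05 ≈ 20.369
Gain = 20 log₁₀(20.369) ≈ 26.18 dB
∠T = 161.31° − 164.95° = -3.64°

26.2 dB, -3.6°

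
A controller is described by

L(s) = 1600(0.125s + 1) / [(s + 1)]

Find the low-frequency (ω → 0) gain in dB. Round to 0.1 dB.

64.1 dB

L(0) = 1600 · 1 / 1 = 1600
20 log₁₀(1600) ≈ 64.08 dB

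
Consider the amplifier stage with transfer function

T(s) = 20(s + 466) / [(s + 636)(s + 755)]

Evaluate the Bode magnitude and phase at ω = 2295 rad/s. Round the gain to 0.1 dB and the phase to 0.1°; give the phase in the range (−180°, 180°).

At s = jω = j2295:
zero (s+466): 466 + j2295 → |·| = √(466²+2295²) = √5484181 ≈ 2341.8, ∠ = arctan(2295/466) ≈ 78.52°
pole (s+636): 636 + j2295 → |·| = √(636²+2295²) = √5671521 ≈ 2381.5, ∠ = arctan(2295/636) ≈ 74.51°
pole (s+755): 755 + j2295 → |·| = √(755²+2295²) = √5837050 ≈ 2416, ∠ = arctan(2295/755) ≈ 71.79°
|T| = 20 · 2341.8 / 5.7537e+06 ≈ 0.0081402
Gain = 20 log₁₀(0.0081402) ≈ -41.79 dB
∠T = 78.52° − 146.30° = -67.78°

-41.8 dB, -67.8°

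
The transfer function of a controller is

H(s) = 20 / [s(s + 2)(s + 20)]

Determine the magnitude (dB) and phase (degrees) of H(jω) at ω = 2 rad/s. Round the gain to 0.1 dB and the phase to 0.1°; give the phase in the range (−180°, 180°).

-15.1 dB, -140.7°

At s = jω = j2:
pole (s+2): 2 + j2 → |·| = √(2²+2²) = √8 ≈ 2.8284, ∠ = arctan(2/2) ≈ 45.00°
pole (s+20): 20 + j2 → |·| = √(20²+2²) = √404 ≈ 20.1, ∠ = arctan(2/20) ≈ 5.71°
pole at origin: |s| = 2, ∠ = 90.00° (in denominator)
|H| = 20 / 113.7 ≈ 0.1759
Gain = 20 log₁₀(0.1759) ≈ -15.09 dB
∠H = 0.00° − 140.71° = -140.71°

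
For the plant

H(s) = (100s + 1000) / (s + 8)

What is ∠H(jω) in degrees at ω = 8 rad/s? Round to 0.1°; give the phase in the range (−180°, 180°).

Substitute s = j8:
Numerator: 100(j8) + 1000 = 1000 + j800
Denominator: (j8) + 8 = 8 + j8
|N| = √(1000² + 800²) ≈ 1280.6, ∠N ≈ 38.66°
|D| = √(8² + 8²) ≈ 11.314, ∠D ≈ 45.00°
∠H = 38.66° − 45.00° = -6.34°

-6.3°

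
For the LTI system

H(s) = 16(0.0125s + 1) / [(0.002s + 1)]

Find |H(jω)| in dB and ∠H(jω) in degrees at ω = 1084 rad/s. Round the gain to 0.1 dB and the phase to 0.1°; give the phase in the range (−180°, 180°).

39.2 dB, 20.5°

At ω = 1084 rad/s:
zero (1 + j1084·0.0125) = 1 + j13.55 → |·| ≈ 13.587, ∠ ≈ 85.78°
pole (1 + j1084·0.002) = 1 + j2.168 → |·| ≈ 2.3875, ∠ ≈ 65.24°
|H| = 16 · 13.587 / (2.3875) ≈ 91.054
Gain = 20 log₁₀(91.054) ≈ 39.19 dB
∠H = (85.78°) − (65.24°) = 20.54°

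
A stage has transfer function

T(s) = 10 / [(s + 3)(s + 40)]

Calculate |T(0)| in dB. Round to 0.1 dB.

T(0) = 10 / (3·40) ≈ 0.083333
20 log₁₀(0.083333) ≈ -21.58 dB

-21.6 dB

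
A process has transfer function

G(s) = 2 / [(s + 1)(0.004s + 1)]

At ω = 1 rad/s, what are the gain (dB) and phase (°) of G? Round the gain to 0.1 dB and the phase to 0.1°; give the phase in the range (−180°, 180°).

3.0 dB, -45.2°

At ω = 1 rad/s:
pole (1 + j1·1) = 1 + j1 → |·| ≈ 1.4142, ∠ ≈ 45.00°
pole (1 + j1·0.004) = 1 + j0.004 → |·| ≈ 1, ∠ ≈ 0.23°
|G| = 2 · 1 / (1.4142 · 1) ≈ 1.4142
Gain = 20 log₁₀(1.4142) ≈ 3.01 dB
∠G = (0°) − (45.00° + 0.23°) = -45.23°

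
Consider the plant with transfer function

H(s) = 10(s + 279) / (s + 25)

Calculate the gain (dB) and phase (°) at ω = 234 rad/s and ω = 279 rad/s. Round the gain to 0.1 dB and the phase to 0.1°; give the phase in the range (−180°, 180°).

At s = jω = j234:
zero (s+279): 279 + j234 → |·| = √(279²+234²) = √132597 ≈ 364.14, ∠ = arctan(234/279) ≈ 39.99°
pole (s+25): 25 + j234 → |·| = √(25²+234²) = √55381 ≈ 235.33, ∠ = arctan(234/25) ≈ 83.90°
|H| = 10 · 364.14 / 235.33 ≈ 15.474
Gain = 20 log₁₀(15.474) ≈ 23.79 dB
∠H = 39.99° − 83.90° = -43.91°

At s = jω = j279:
zero (s+279): 279 + j279 → |·| = √(279²+279²) = √155682 ≈ 394.57, ∠ = arctan(279/279) ≈ 45.00°
pole (s+25): 25 + j279 → |·| = √(25²+279²) = √78466 ≈ 280.12, ∠ = arctan(279/25) ≈ 84.88°
|H| = 10 · 394.57 / 280.12 ≈ 14.086
Gain = 20 log₁₀(14.086) ≈ 22.98 dB
∠H = 45.00° − 84.88° = -39.88°

ω = 234: 23.8 dB, -43.9°; ω = 279: 23.0 dB, -39.9°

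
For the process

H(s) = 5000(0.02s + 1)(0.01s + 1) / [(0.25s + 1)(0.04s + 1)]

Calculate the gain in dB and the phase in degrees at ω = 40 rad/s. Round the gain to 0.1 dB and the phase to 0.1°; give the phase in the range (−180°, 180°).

51.2 dB, -81.8°

At ω = 40 rad/s:
zero (1 + j40·0.02) = 1 + j0.8 → |·| ≈ 1.2806, ∠ ≈ 38.66°
zero (1 + j40·0.01) = 1 + j0.4 → |·| ≈ 1.077, ∠ ≈ 21.80°
pole (1 + j40·0.25) = 1 + j10 → |·| ≈ 10.05, ∠ ≈ 84.29°
pole (1 + j40·0.04) = 1 + j1.6 → |·| ≈ 1.8868, ∠ ≈ 57.99°
|H| = 5000 · 1.2806 · 1.077 / (10.05 · 1.8868) ≈ 363.67
Gain = 20 log₁₀(363.67) ≈ 51.21 dB
∠H = (38.66° + 21.80°) − (84.29° + 57.99°) = -81.82°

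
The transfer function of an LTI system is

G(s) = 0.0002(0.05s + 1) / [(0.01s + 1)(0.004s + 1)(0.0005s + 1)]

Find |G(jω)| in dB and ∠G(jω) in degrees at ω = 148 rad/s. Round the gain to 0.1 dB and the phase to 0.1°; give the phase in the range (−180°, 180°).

-62.9 dB, -8.5°

At ω = 148 rad/s:
zero (1 + j148·0.05) = 1 + j7.4 → |·| ≈ 7.4673, ∠ ≈ 82.30°
pole (1 + j148·0.01) = 1 + j1.48 → |·| ≈ 1.7862, ∠ ≈ 55.95°
pole (1 + j148·0.004) = 1 + j0.592 → |·| ≈ 1.1621, ∠ ≈ 30.63°
pole (1 + j148·0.0005) = 1 + j0.074 → |·| ≈ 1.0027, ∠ ≈ 4.23°
|G| = 0.0002 · 7.4673 / (1.7862 · 1.1621 · 1.0027) ≈ 0.00071754
Gain = 20 log₁₀(0.00071754) ≈ -62.88 dB
∠G = (82.30°) − (55.95° + 30.63° + 4.23°) = -8.51°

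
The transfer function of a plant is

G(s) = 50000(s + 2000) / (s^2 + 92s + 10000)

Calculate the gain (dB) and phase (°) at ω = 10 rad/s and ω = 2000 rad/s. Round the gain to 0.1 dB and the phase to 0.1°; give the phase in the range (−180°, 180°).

At s = jω = j10:
zero (s+2000): 2000 + j10 → |·| = √(2000²+10²) = √4000100 ≈ 2000, ∠ = arctan(10/2000) ≈ 0.29°
quadratic: (j10)² + 92·j10 + 10000 = 9900 + j920 → |·| ≈ 9942.7, ∠ ≈ 5.31°
|G| = 50000 · 2000 / 9942.7 ≈ 10058
Gain = 20 log₁₀(10058) ≈ 80.05 dB
∠G = 0.29° − 5.31° = -5.02°

At s = jω = j2000:
zero (s+2000): 2000 + j2000 → |·| = √(2000²+2000²) = √8000000 ≈ 2828.4, ∠ = arctan(2000/2000) ≈ 45.00°
quadratic: (j2000)² + 92·j2000 + 10000 = -3990000 + j184000 → |·| ≈ 3.9942e+06, ∠ ≈ 177.36°
|G| = 50000 · 2828.4 / 3.9942e+06 ≈ 35.406
Gain = 20 log₁₀(35.406) ≈ 30.98 dB
∠G = 45.00° − 177.36° = -132.36°

ω = 10: 80.1 dB, -5.0°; ω = 2000: 31.0 dB, -132.4°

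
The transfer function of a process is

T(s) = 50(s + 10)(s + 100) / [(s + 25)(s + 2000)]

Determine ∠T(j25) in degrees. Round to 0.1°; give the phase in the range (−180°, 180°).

At s = jω = j25:
zero (s+10): 10 + j25 → |·| = √(10²+25²) = √725 ≈ 26.926, ∠ = arctan(25/10) ≈ 68.20°
zero (s+100): 100 + j25 → |·| = √(100²+25²) = √10625 ≈ 103.08, ∠ = arctan(25/100) ≈ 14.04°
pole (s+25): 25 + j25 → |·| = √(25²+25²) = √1250 ≈ 35.355, ∠ = arctan(25/25) ≈ 45.00°
pole (s+2000): 2000 + j25 → |·| = √(2000²+25²) = √4000625 ≈ 2000.2, ∠ = arctan(25/2000) ≈ 0.72°
∠T = 82.24° − 45.72° = 36.52°

36.5°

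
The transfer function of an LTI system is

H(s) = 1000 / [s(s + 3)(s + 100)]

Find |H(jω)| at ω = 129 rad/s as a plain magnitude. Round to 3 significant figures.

At s = jω = j129:
pole (s+3): 3 + j129 → |·| = √(3²+129²) = √16650 ≈ 129.03, ∠ = arctan(129/3) ≈ 88.67°
pole (s+100): 100 + j129 → |·| = √(100²+129²) = √26641 ≈ 163.22, ∠ = arctan(129/100) ≈ 52.22°
pole at origin: |s| = 129, ∠ = 90.00° (in denominator)
|H| = 1000 / 2.7168e+06 ≈ 0.00036808

0.000368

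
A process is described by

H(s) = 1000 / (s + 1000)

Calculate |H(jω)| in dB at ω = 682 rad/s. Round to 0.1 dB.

-1.7 dB

Substitute s = j682:
Numerator: 1000 = 1000 + j0
Denominator: (j682) + 1000 = 1000 + j682
|N| = √(1000² + 0²) ≈ 1000, ∠N ≈ 0.00°
|D| = √(1000² + 682²) ≈ 1210.4, ∠D ≈ 34.29°
|H| = 1000 / 1210.4 ≈ 0.82617
Gain = 20 log₁₀(0.82617) ≈ -1.66 dB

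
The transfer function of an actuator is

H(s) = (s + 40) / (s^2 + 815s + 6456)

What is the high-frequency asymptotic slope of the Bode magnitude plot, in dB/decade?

-20 dB/decade

Each pole contributes −20 dB/decade at high frequency; each zero contributes +20 dB/decade.
Net: 1 zero(s) − 2 pole(s) → -20 dB/decade.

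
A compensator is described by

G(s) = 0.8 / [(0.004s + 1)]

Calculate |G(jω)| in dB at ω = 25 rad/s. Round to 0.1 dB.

At ω = 25 rad/s:
pole (1 + j25·0.004) = 1 + j0.1 → |·| ≈ 1.005, ∠ ≈ 5.71°
|G| = 0.8 · 1 / (1.005) ≈ 0.79602
Gain = 20 log₁₀(0.79602) ≈ -1.98 dB

-2.0 dB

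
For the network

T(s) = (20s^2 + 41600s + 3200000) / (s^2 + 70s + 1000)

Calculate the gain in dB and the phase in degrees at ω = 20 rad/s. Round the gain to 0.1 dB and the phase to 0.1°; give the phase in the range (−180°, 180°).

66.7 dB, -52.2°

Substitute s = j20:
Numerator: 20(j20)^2 + 41600(j20) + 3200000 = 3192000 + j832000
Denominator: (j20)^2 + 70(j20) + 1000 = 600 + j1400
|N| = √(3192000² + 832000²) ≈ 3.2986e+06, ∠N ≈ 14.61°
|D| = √(600² + 1400²) ≈ 1523.2, ∠D ≈ 66.80°
|T| = 3.2986e+06 / 1523.2 ≈ 2165.6
Gain = 20 log₁₀(2165.6) ≈ 66.71 dB
∠T = 14.61° − 66.80° = -52.19°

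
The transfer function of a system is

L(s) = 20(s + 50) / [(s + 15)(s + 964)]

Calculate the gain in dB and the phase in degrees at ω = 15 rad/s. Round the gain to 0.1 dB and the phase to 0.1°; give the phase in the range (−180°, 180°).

-25.8 dB, -29.2°

At s = jω = j15:
zero (s+50): 50 + j15 → |·| = √(50²+15²) = √2725 ≈ 52.202, ∠ = arctan(15/50) ≈ 16.70°
pole (s+15): 15 + j15 → |·| = √(15²+15²) = √450 ≈ 21.213, ∠ = arctan(15/15) ≈ 45.00°
pole (s+964): 964 + j15 → |·| = √(964²+15²) = √929521 ≈ 964.12, ∠ = arctan(15/964) ≈ 0.89°
|L| = 20 · 52.202 / 20452 ≈ 0.051048
Gain = 20 log₁₀(0.051048) ≈ -25.84 dB
∠L = 16.70° − 45.89° = -29.19°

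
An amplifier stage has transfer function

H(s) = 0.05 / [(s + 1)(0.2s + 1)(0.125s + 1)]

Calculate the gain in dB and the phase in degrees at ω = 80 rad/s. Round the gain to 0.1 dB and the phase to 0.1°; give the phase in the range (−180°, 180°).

-108.2 dB, 100.0°

At ω = 80 rad/s:
pole (1 + j80·1) = 1 + j80 → |·| ≈ 80.006, ∠ ≈ 89.28°
pole (1 + j80·0.2) = 1 + j16 → |·| ≈ 16.031, ∠ ≈ 86.42°
pole (1 + j80·0.125) = 1 + j10 → |·| ≈ 10.05, ∠ ≈ 84.29°
|H| = 0.05 · 1 / (80.006 · 16.031 · 10.05) ≈ 3.879e-06
Gain = 20 log₁₀(3.879e-06) ≈ -108.23 dB
∠H = (0°) − (89.28° + 86.42° + 84.29°) = -259.99° ≡ 100.01° (principal value)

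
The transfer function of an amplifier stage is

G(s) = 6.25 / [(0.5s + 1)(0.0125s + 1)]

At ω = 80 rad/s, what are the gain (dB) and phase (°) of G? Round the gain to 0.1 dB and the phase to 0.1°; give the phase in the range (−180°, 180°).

-19.1 dB, -133.6°

At ω = 80 rad/s:
pole (1 + j80·0.5) = 1 + j40 → |·| ≈ 40.012, ∠ ≈ 88.57°
pole (1 + j80·0.0125) = 1 + j1 → |·| ≈ 1.4142, ∠ ≈ 45.00°
|G| = 6.25 · 1 / (40.012 · 1.4142) ≈ 0.11045
Gain = 20 log₁₀(0.11045) ≈ -19.14 dB
∠G = (0°) − (88.57° + 45.00°) = -133.57°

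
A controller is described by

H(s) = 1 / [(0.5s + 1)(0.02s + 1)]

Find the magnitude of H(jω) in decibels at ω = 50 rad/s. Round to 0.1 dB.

At ω = 50 rad/s:
pole (1 + j50·0.5) = 1 + j25 → |·| ≈ 25.02, ∠ ≈ 87.71°
pole (1 + j50·0.02) = 1 + j1 → |·| ≈ 1.4142, ∠ ≈ 45.00°
|H| = 1 · 1 / (25.02 · 1.4142) ≈ 0.028262
Gain = 20 log₁₀(0.028262) ≈ -30.98 dB

-31.0 dB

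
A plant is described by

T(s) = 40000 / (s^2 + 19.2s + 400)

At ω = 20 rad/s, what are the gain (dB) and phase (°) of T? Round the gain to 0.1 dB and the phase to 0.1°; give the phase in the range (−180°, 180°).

At s = jω = j20:
quadratic: (j20)² + 19.2·j20 + 400 = 0 + j384 → |·| ≈ 384, ∠ ≈ 90.00°
|T| = 40000 / 384 ≈ 104.17
Gain = 20 log₁₀(104.17) ≈ 40.35 dB
∠T = 0.00° − 90.00° = -90.00°

40.4 dB, -90.0°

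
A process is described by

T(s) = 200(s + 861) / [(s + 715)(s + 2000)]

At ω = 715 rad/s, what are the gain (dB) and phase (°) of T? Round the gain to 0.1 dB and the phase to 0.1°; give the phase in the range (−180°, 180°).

-19.6 dB, -25.0°

At s = jω = j715:
zero (s+861): 861 + j715 → |·| = √(861²+715²) = √1252546 ≈ 1119.2, ∠ = arctan(715/861) ≈ 39.71°
pole (s+715): 715 + j715 → |·| = √(715²+715²) = √1022450 ≈ 1011.2, ∠ = arctan(715/715) ≈ 45.00°
pole (s+2000): 2000 + j715 → |·| = √(2000²+715²) = √4511225 ≈ 2124, ∠ = arctan(715/2000) ≈ 19.67°
|T| = 200 · 1119.2 / 2.1478e+06 ≈ 0.10422
Gain = 20 log₁₀(0.10422) ≈ -19.64 dB
∠T = 39.71° − 64.67° = -24.96°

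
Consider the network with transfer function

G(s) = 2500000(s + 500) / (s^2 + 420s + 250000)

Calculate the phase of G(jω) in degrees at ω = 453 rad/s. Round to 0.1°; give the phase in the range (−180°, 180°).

-34.6°

At s = jω = j453:
zero (s+500): 500 + j453 → |·| = √(500²+453²) = √455209 ≈ 674.69, ∠ = arctan(453/500) ≈ 42.18°
quadratic: (j453)² + 420·j453 + 250000 = 44791 + j190260 → |·| ≈ 1.9546e+05, ∠ ≈ 76.75°
∠G = 42.18° − 76.75° = -34.57°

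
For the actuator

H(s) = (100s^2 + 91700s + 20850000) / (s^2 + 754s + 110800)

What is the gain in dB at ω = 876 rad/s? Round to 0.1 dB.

Substitute s = j876:
Numerator: 100(j876)^2 + 91700(j876) + 20850000 = -55887600 + j80329200
Denominator: (j876)^2 + 754(j876) + 110800 = -656576 + j660504
|N| = √(55887600² + 80329200²) ≈ 9.7858e+07, ∠N ≈ 124.83°
|D| = √(656576² + 660504²) ≈ 9.3132e+05, ∠D ≈ 134.83°
|H| = 9.7858e+07 / 9.3132e+05 ≈ 105.07
Gain = 20 log₁₀(105.07) ≈ 40.43 dB

40.4 dB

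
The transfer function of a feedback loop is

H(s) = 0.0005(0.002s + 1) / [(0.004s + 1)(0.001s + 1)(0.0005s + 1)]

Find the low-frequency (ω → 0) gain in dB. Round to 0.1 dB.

H(0) = 0.0005 · 1 / 1 = 0.0005
20 log₁₀(0.0005) ≈ -66.02 dB

-66.0 dB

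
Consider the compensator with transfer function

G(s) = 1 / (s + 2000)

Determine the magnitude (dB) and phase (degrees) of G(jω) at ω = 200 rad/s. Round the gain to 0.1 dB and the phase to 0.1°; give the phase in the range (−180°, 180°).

-66.1 dB, -5.7°

Substitute s = j200:
Numerator: 1 = 1 + j0
Denominator: (j200) + 2000 = 2000 + j200
|N| = √(1² + 0²) ≈ 1, ∠N ≈ 0.00°
|D| = √(2000² + 200²) ≈ 2010, ∠D ≈ 5.71°
|G| = 1 / 2010 ≈ 0.00049751
Gain = 20 log₁₀(0.00049751) ≈ -66.06 dB
∠G = 0.00° − 5.71° = -5.71°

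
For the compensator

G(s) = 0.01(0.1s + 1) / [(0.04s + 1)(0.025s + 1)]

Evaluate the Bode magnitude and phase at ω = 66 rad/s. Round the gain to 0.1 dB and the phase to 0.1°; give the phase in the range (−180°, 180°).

At ω = 66 rad/s:
zero (1 + j66·0.1) = 1 + j6.6 → |·| ≈ 6.6753, ∠ ≈ 81.38°
pole (1 + j66·0.04) = 1 + j2.64 → |·| ≈ 2.823, ∠ ≈ 69.25°
pole (1 + j66·0.025) = 1 + j1.65 → |·| ≈ 1.9294, ∠ ≈ 58.78°
|G| = 0.01 · 6.6753 / (2.823 · 1.9294) ≈ 0.012256
Gain = 20 log₁₀(0.012256) ≈ -38.23 dB
∠G = (81.38°) − (69.25° + 58.78°) = -46.65°

-38.2 dB, -46.7°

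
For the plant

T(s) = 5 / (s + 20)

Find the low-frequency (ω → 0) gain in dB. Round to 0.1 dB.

-12.0 dB

T(0) = 5 / (20) = 0.25
20 log₁₀(0.25) ≈ -12.04 dB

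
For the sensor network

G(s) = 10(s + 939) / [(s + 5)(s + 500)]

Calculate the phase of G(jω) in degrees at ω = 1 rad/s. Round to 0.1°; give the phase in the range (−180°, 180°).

-11.4°

At s = jω = j1:
zero (s+939): 939 + j1 → |·| = √(939²+1²) = √881722 ≈ 939, ∠ = arctan(1/939) ≈ 0.06°
pole (s+5): 5 + j1 → |·| = √(5²+1²) = √26 ≈ 5.099, ∠ = arctan(1/5) ≈ 11.31°
pole (s+500): 500 + j1 → |·| = √(500²+1²) = √250001 ≈ 500, ∠ = arctan(1/500) ≈ 0.11°
∠G = 0.06° − 11.42° = -11.36°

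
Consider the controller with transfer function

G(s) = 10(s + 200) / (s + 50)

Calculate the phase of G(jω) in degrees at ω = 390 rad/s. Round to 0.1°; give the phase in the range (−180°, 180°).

At s = jω = j390:
zero (s+200): 200 + j390 → |·| = √(200²+390²) = √192100 ≈ 438.29, ∠ = arctan(390/200) ≈ 62.85°
pole (s+50): 50 + j390 → |·| = √(50²+390²) = √154600 ≈ 393.19, ∠ = arctan(390/50) ≈ 82.69°
∠G = 62.85° − 82.69° = -19.84°

-19.8°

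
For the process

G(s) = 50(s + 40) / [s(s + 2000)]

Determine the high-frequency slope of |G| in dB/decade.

-20 dB/decade

Each pole contributes −20 dB/decade at high frequency; each zero contributes +20 dB/decade.
Net: 1 zero(s) − 2 pole(s) → -20 dB/decade.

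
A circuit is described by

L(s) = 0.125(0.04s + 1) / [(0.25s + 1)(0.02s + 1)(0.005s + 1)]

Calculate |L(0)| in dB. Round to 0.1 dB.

L(0) = 0.125 · 1 / 1 = 0.125
20 log₁₀(0.125) ≈ -18.06 dB

-18.1 dB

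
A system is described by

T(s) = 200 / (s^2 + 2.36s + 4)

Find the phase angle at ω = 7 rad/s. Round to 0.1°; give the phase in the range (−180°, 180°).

-159.8°

At s = jω = j7:
quadratic: (j7)² + 2.36·j7 + 4 = -45 + j16.52 → |·| ≈ 47.937, ∠ ≈ 159.84°
∠T = 0.00° − 159.84° = -159.84°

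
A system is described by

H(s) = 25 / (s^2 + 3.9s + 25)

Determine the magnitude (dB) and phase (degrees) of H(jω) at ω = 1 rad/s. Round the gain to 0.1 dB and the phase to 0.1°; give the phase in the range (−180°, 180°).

0.2 dB, -9.2°

At s = jω = j1:
quadratic: (j1)² + 3.9·j1 + 25 = 24 + j3.9 → |·| ≈ 24.315, ∠ ≈ 9.23°
|H| = 25 / 24.315 ≈ 1.0282
Gain = 20 log₁₀(1.0282) ≈ 0.24 dB
∠H = 0.00° − 9.23° = -9.23°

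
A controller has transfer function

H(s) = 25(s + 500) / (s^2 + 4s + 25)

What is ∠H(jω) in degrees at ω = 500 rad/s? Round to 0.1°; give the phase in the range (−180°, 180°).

-134.5°

At s = jω = j500:
zero (s+500): 500 + j500 → |·| = √(500²+500²) = √500000 ≈ 707.11, ∠ = arctan(500/500) ≈ 45.00°
quadratic: (j500)² + 4·j500 + 25 = -249975 + j2000 → |·| ≈ 2.4998e+05, ∠ ≈ 179.54°
∠H = 45.00° − 179.54° = -134.54°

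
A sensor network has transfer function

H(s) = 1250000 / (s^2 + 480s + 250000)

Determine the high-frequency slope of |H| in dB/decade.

Each pole contributes −20 dB/decade at high frequency; each zero contributes +20 dB/decade.
Net: 0 zero(s) − 2 pole(s) → -40 dB/decade.

-40 dB/decade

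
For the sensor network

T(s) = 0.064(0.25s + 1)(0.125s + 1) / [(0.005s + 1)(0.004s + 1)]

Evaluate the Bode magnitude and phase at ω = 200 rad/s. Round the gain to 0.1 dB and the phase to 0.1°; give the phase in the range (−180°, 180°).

32.9 dB, 92.9°

At ω = 200 rad/s:
zero (1 + j200·0.25) = 1 + j50 → |·| ≈ 50.01, ∠ ≈ 88.85°
zero (1 + j200·0.125) = 1 + j25 → |·| ≈ 25.02, ∠ ≈ 87.71°
pole (1 + j200·0.005) = 1 + j1 → |·| ≈ 1.4142, ∠ ≈ 45.00°
pole (1 + j200·0.004) = 1 + j0.8 → |·| ≈ 1.2806, ∠ ≈ 38.66°
|T| = 0.064 · 50.01 · 25.02 / (1.4142 · 1.2806) ≈ 44.218
Gain = 20 log₁₀(44.218) ≈ 32.91 dB
∠T = (88.85° + 87.71°) − (45.00° + 38.66°) = 92.90°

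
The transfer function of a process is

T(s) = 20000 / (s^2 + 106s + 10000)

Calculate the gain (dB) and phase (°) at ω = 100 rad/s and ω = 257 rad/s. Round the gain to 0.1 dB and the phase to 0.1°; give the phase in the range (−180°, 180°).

ω = 100: 5.5 dB, -90.0°; ω = 257: -9.9 dB, -154.1°

At s = jω = j100:
quadratic: (j100)² + 106·j100 + 10000 = 0 + j10600 → |·| ≈ 10600, ∠ ≈ 90.00°
|T| = 20000 / 10600 ≈ 1.8868
Gain = 20 log₁₀(1.8868) ≈ 5.51 dB
∠T = 0.00° − 90.00° = -90.00°

At s = jω = j257:
quadratic: (j257)² + 106·j257 + 10000 = -56049 + j27242 → |·| ≈ 62319, ∠ ≈ 154.08°
|T| = 20000 / 62319 ≈ 0.32093
Gain = 20 log₁₀(0.32093) ≈ -9.87 dB
∠T = 0.00° − 154.08° = -154.08°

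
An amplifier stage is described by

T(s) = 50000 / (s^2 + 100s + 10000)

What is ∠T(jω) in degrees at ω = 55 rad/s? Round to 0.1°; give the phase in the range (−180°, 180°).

At s = jω = j55:
quadratic: (j55)² + 100·j55 + 10000 = 6975 + j5500 → |·| ≈ 8882.6, ∠ ≈ 38.26°
∠T = 0.00° − 38.26° = -38.26°

-38.3°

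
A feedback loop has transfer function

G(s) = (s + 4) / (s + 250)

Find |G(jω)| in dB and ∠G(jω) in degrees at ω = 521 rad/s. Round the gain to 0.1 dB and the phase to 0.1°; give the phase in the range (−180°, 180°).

-0.9 dB, 25.2°

At s = jω = j521:
zero (s+4): 4 + j521 → |·| = √(4²+521²) = √271457 ≈ 521.02, ∠ = arctan(521/4) ≈ 89.56°
pole (s+250): 250 + j521 → |·| = √(250²+521²) = √333941 ≈ 577.88, ∠ = arctan(521/250) ≈ 64.37°
|G| = 1 · 521.02 / 577.88 ≈ 0.90161
Gain = 20 log₁₀(0.90161) ≈ -0.90 dB
∠G = 89.56° − 64.37° = 25.19°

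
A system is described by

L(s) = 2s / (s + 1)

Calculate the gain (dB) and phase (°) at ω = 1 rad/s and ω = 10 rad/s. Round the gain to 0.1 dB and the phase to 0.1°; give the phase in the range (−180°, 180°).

ω = 1: 3.0 dB, 45.0°; ω = 10: 6.0 dB, 5.7°

At s = jω = j1:
zero at origin: s = j1 → |·| = 1, ∠ = 90.00°
pole (s+1): 1 + j1 → |·| = √(1²+1²) = √2 ≈ 1.4142, ∠ = arctan(1/1) ≈ 45.00°
|L| = 2 · 1 / 1.4142 ≈ 1.4142
Gain = 20 log₁₀(1.4142) ≈ 3.01 dB
∠L = 90.00° − 45.00° = 45.00°

At s = jω = j10:
zero at origin: s = j10 → |·| = 10, ∠ = 90.00°
pole (s+1): 1 + j10 → |·| = √(1²+10²) = √101 ≈ 10.05, ∠ = arctan(10/1) ≈ 84.29°
|L| = 2 · 10 / 10.05 ≈ 1.99
Gain = 20 log₁₀(1.99) ≈ 5.98 dB
∠L = 90.00° − 84.29° = 5.71°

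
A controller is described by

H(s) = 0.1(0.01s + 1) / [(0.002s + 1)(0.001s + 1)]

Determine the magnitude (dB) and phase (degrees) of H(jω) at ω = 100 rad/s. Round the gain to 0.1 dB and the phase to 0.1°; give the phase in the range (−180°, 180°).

-17.2 dB, 28.0°

At ω = 100 rad/s:
zero (1 + j100·0.01) = 1 + j1 → |·| ≈ 1.4142, ∠ ≈ 45.00°
pole (1 + j100·0.002) = 1 + j0.2 → |·| ≈ 1.0198, ∠ ≈ 11.31°
pole (1 + j100·0.001) = 1 + j0.1 → |·| ≈ 1.005, ∠ ≈ 5.71°
|H| = 0.1 · 1.4142 / (1.0198 · 1.005) ≈ 0.13798
Gain = 20 log₁₀(0.13798) ≈ -17.20 dB
∠H = (45.00°) − (11.31° + 5.71°) = 27.98°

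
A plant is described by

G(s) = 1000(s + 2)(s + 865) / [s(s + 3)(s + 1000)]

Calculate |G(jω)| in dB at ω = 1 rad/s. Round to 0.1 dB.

55.7 dB

At s = jω = j1:
zero (s+2): 2 + j1 → |·| = √(2²+1²) = √5 ≈ 2.2361, ∠ = arctan(1/2) ≈ 26.57°
zero (s+865): 865 + j1 → |·| = √(865²+1²) = √748226 ≈ 865, ∠ = arctan(1/865) ≈ 0.07°
pole (s+3): 3 + j1 → |·| = √(3²+1²) = √10 ≈ 3.1623, ∠ = arctan(1/3) ≈ 18.43°
pole (s+1000): 1000 + j1 → |·| = √(1000²+1²) = √1000001 ≈ 1000, ∠ = arctan(1/1000) ≈ 0.06°
pole at origin: |s| = 1, ∠ = 90.00° (in denominator)
|G| = 1000 · 1934.2 / 3162.3 ≈ 611.64
Gain = 20 log₁₀(611.64) ≈ 55.73 dB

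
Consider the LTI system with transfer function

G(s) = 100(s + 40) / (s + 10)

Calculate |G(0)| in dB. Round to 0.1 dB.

52.0 dB

G(0) = 100·40 / (10) = 400
20 log₁₀(400) ≈ 52.04 dB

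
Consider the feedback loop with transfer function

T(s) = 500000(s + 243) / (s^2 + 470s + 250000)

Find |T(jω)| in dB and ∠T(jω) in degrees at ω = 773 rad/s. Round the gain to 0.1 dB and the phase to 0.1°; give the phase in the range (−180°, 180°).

58.1 dB, -61.2°

At s = jω = j773:
zero (s+243): 243 + j773 → |·| = √(243²+773²) = √656578 ≈ 810.3, ∠ = arctan(773/243) ≈ 72.55°
quadratic: (j773)² + 470·j773 + 250000 = -347529 + j363310 → |·| ≈ 5.0276e+05, ∠ ≈ 133.73°
|T| = 500000 · 810.3 / 5.0276e+05 ≈ 805.85
Gain = 20 log₁₀(805.85) ≈ 58.13 dB
∠T = 72.55° − 133.73° = -61.18°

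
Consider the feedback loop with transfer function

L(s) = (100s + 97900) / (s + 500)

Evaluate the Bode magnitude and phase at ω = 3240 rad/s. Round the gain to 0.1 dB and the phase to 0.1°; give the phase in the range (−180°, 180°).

40.3 dB, -8.0°

Substitute s = j3240:
Numerator: 100(j3240) + 97900 = 97900 + j324000
Denominator: (j3240) + 500 = 500 + j3240
|N| = √(97900² + 324000²) ≈ 3.3847e+05, ∠N ≈ 73.19°
|D| = √(500² + 3240²) ≈ 3278.4, ∠D ≈ 81.23°
|L| = 3.3847e+05 / 3278.4 ≈ 103.24
Gain = 20 log₁₀(103.24) ≈ 40.28 dB
∠L = 73.19° − 81.23° = -8.04°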